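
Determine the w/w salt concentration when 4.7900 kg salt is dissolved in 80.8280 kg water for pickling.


Formula: Conc = salt / (water + salt) * 100
Substituting: Conc = 4.7900 / (80.8280 + 4.7900) * 100
Result: 5.5946 %


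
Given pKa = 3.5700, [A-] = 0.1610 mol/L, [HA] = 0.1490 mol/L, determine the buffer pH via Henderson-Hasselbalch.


ratio = [A-] / [HA] = 0.1610 / 0.1490 = 1.0805
log10(ratio) = 0.0336396
pH = pKa + log10(ratio) = 3.5700 + 0.0336396 = 3.6036


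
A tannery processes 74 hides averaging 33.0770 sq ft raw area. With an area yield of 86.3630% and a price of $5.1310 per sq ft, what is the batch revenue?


Raw_total = N * avg_area = 74 * 33.0770 = 2447.6980 sq ft
Finished = Raw_total * yield / 100 = 2447.6980 * 86.3630 / 100 = 2113.9054 sq ft
Value = Finished * price = 2113.9054 * 5.1310 = 10846.4487 $


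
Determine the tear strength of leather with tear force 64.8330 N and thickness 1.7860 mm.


Formula: Tear strength = force / thickness
Substituting: Tear strength = 64.8330 / 1.7860
Result: 36.3007 N/mm


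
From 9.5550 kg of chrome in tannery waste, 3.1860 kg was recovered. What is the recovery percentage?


Formula: Recovery = recovered / input * 100
Substituting: Recovery = 3.1860 / 9.5550 * 100
Result: 33.3438 %


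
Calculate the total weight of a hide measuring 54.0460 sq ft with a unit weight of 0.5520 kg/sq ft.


Formula: Weight = area * weight_per_sqft
Substituting: Weight = 54.0460 * 0.5520
Result: 29.8334 kg


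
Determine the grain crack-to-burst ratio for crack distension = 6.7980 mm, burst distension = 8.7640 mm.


Formula: Ratio = crack / burst
Substituting: Ratio = 6.7980 / 8.7640
Result: 0.7757


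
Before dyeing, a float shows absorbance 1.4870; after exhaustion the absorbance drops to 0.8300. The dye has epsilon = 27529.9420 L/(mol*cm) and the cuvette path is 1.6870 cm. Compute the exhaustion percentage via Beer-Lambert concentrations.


c_initial = A_i / (epsilon * l) = 1.4870 / (27529.9420 * 1.6870) = 3.2018e-05 mol/L
c_final = A_f / (epsilon * l) = 0.8300 / (27529.9420 * 1.6870) = 1.7871e-05 mol/L
Exhaustion = (c_initial - c_final) / c_initial * 100 = (3.2018e-05 - 1.7871e-05) / 3.2018e-05 * 100 = 44.1829 %


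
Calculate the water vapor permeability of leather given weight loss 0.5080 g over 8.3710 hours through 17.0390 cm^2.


Formula: WVP = loss / (area * time)
Substituting: WVP = 0.5080 / (17.0390 * 8.3710)
Result: 0.00356158 g/(cm^2*hr)


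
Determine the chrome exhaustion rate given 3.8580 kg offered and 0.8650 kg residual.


Formula: Uptake = (offered - residual) / offered * 100
Substituting: Uptake = (3.8580 - 0.8650) / 3.8580 * 100
Result: 77.5791 %


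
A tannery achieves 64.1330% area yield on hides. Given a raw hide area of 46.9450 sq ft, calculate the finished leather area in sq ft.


Formula: finished = raw * yield / 100
Substituting: finished = 46.9450 * 64.1330 / 100
Result: 30.1072 sq ft


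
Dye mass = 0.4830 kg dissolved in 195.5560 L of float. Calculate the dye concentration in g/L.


Formula: Conc = dye_mass(kg) / volume(L) * 1000
Substituting: Conc = 0.4830 / 195.5560 * 1000
Result: 2.4699 g/L


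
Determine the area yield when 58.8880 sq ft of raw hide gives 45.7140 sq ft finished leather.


Formula: Yield = finished / raw * 100
Substituting: Yield = 45.7140 / 58.8880 * 100
Result: 77.6287 %


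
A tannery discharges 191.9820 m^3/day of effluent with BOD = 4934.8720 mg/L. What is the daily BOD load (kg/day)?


Formula: BOD_load = volume * conc / 1000
Substituting: BOD_load = 191.9820 * 4934.8720 / 1000
Result: 947.4066 kg/day


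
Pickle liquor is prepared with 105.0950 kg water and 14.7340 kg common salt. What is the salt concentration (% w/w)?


Formula: Conc = salt / (water + salt) * 100
Substituting: Conc = 14.7340 / (105.0950 + 14.7340) * 100
Result: 12.2959 %


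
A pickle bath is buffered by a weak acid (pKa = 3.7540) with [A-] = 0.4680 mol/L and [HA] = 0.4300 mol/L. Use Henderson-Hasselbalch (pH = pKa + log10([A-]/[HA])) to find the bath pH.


ratio = [A-] / [HA] = 0.4680 / 0.4300 = 1.0884
log10(ratio) = 0.0367774
pH = pKa + log10(ratio) = 3.7540 + 0.0367774 = 3.7908


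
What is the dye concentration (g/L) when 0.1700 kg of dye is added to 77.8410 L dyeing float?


Formula: Conc = dye_mass(kg) / volume(L) * 1000
Substituting: Conc = 0.1700 / 77.8410 * 1000
Result: 2.1839 g/L


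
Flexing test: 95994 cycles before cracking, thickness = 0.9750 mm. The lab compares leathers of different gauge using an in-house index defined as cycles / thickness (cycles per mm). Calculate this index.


Formula: Index = cycles / thickness
Substituting: Index = 95994 / 0.9750
Result: 98455.3846 cycles/mm


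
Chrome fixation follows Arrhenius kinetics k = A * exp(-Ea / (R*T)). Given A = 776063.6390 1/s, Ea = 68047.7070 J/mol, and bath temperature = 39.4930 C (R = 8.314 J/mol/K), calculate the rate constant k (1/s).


T_K = T_C + 273.15 = 39.4930 + 273.15 = 312.6430 K
exponent = -Ea / (R * T_K) = -68047.7070 / (8.314 * 312.6430) = -26.1791
k = A * exp(exponent) = 776063.6390 * exp(-26.1791) = 3.3148e-06 1/s


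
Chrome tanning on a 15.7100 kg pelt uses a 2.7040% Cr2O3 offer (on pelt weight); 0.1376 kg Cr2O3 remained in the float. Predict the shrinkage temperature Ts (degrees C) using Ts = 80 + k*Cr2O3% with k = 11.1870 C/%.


Offered = pelt * offer_pct / 100 = 15.7100 * 2.7040 / 100 = 0.4248 kg
Uptake = offered - residual = 0.4248 - 0.1376 = 0.2872 kg
Cr2O3% on pelt = uptake / pelt * 100 = 0.2872 / 15.7100 * 100 = 1.8281 %
Ts = 80 + k * Cr2O3% = 80 + 11.1870 * 1.8281 = 100.4512 C


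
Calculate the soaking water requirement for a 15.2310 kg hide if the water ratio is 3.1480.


Formula: Water = hide_weight * ratio
Substituting: Water = 15.2310 * 3.1480
Result: 47.9472 kg


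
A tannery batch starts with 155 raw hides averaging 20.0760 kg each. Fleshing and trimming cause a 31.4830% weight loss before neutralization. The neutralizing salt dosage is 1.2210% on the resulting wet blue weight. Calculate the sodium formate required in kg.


Total_raw = N * avg_wt = 155 * 20.0760 = 3111.7800 kg
Substrate = Total_raw * (1 - loss/100) = 3111.7800 * (1 - 31.4830/100) = 2132.0983 kg
Neutralizer = Substrate * pct / 100 = 2132.0983 * 1.2210 / 100 = 26.0329 kg


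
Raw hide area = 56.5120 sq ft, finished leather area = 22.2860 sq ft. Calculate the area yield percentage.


Formula: Yield = finished / raw * 100
Substituting: Yield = 22.2860 / 56.5120 * 100
Result: 39.4359 %


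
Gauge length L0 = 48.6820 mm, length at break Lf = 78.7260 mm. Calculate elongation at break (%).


Formula: Elongation = (Lf - L0) / L0 * 100
Substituting: Elongation = (78.7260 - 48.6820) / 48.6820 * 100
Result: 61.7148 %


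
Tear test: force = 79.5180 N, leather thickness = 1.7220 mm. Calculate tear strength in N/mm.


Formula: Tear strength = force / thickness
Substituting: Tear strength = 79.5180 / 1.7220
Result: 46.1777 N/mm


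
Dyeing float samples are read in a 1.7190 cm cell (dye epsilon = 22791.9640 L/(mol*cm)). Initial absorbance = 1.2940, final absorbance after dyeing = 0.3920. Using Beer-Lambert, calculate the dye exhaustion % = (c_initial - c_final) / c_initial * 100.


c_initial = A_i / (epsilon * l) = 1.2940 / (22791.9640 * 1.7190) = 3.3028e-05 mol/L
c_final = A_f / (epsilon * l) = 0.3920 / (22791.9640 * 1.7190) = 1.0005e-05 mol/L
Exhaustion = (c_initial - c_final) / c_initial * 100 = (3.3028e-05 - 1.0005e-05) / 3.3028e-05 * 100 = 69.7063 %


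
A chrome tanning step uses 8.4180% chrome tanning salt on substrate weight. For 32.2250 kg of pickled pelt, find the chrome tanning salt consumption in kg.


Formula: Chrome = substrate * pct / 100
Substituting: Chrome = 32.2250 * 8.4180 / 100
Result: 2.7127 kg


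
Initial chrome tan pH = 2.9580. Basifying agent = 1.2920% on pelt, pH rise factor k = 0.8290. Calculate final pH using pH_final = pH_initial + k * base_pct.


Formula: pH_final = pH_initial + k * base_pct
Substituting: pH_final = 2.9580 + 0.8290 * 1.2920
Result: 4.0291


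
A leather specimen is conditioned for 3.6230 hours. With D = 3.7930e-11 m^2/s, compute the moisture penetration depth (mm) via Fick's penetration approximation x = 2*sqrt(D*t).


t = 3.6230 hr * 3600 = 13042.8000 s
D * t = 3.7930e-11 * 13042.8000 = 4.9471e-07
x = 2 * sqrt(D*t) = 2 * sqrt(4.9471e-07) = 0.00140672 m = 1.4067 mm


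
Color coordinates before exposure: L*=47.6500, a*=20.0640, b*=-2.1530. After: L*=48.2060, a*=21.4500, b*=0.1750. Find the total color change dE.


dL = 0.5560, da = 1.3860, db = 2.3280
dE = sqrt(0.5560^2 + 1.3860^2 + 2.3280^2) = 2.7658


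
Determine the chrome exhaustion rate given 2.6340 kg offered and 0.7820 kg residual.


Formula: Uptake = (offered - residual) / offered * 100
Substituting: Uptake = (2.6340 - 0.7820) / 2.6340 * 100
Result: 70.3113 %


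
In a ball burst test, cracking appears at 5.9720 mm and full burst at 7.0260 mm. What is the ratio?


Formula: Ratio = crack / burst
Substituting: Ratio = 5.9720 / 7.0260
Result: 0.8500


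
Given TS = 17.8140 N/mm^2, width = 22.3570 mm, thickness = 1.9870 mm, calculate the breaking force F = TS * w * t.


Formula: F = TS * w * t
Substituting: F = 17.8140 * 22.3570 * 1.9870
Result: 791.3577 N


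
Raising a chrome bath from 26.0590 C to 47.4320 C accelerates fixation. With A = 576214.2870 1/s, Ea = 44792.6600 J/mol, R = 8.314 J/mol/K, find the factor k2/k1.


T1 = 26.0590 + 273.15 = 299.2090 K; T2 = 47.4320 + 273.15 = 320.5820 K
k1 = A * exp(-Ea/(R*T1)) = 576214.2870 * exp(-44792.6600/(8.314*299.2090)) = 0.00872145 1/s
k2 = A * exp(-Ea/(R*T2)) = 576214.2870 * exp(-44792.6600/(8.314*320.5820)) = 0.0289696 1/s
k2/k1 = 0.0289696 / 0.00872145 = 3.3217


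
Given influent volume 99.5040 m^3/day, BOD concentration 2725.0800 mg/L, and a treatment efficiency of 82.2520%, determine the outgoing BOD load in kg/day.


Load_in = volume * conc / 1000 = 99.5040 * 2725.0800 / 1000 = 271.1564 kg/day
Removed = Load_in * eff / 100 = 271.1564 * 82.2520 / 100 = 223.0315 kg/day
Load_out = Load_in - Removed = 271.1564 - 223.0315 = 48.1248 kg/day


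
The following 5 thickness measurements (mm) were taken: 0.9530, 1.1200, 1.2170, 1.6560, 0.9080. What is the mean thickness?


Formula: Average = sum / n
Substituting: Average = 5.8540 / 5
Result: 1.1708 mm


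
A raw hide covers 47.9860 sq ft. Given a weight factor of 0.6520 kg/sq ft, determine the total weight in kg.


Formula: Weight = area * weight_per_sqft
Substituting: Weight = 47.9860 * 0.6520
Result: 31.2869 kg


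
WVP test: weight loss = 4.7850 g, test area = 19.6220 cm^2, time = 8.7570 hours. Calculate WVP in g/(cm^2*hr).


Formula: WVP = loss / (area * time)
Substituting: WVP = 4.7850 / (19.6220 * 8.7570)
Result: 0.0278473 g/(cm^2*hr)


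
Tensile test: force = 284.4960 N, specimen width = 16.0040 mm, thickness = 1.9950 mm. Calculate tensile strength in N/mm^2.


Formula: TS = force / (width * thickness)
Substituting: TS = 284.4960 / (16.0040 * 1.9950)
Result: 8.9106 N/mm^2


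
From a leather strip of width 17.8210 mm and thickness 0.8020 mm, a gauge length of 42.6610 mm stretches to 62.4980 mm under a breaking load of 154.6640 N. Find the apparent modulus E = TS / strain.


TS = F / (w * t) = 154.6640 / (17.8210 * 0.8020) = 10.8214 N/mm^2
strain = (Lf - L0) / L0 = (62.4980 - 42.6610) / 42.6610 = 0.4650
E = TS / strain = 10.8214 / 0.4650 = 23.2722 N/mm^2


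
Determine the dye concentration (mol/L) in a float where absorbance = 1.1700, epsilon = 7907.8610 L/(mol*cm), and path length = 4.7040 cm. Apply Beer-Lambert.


Formula: c = A / (epsilon * l)
Substituting: c = 1.1700 / (7907.8610 * 4.7040)
Result: 3.1453e-05 mol/L


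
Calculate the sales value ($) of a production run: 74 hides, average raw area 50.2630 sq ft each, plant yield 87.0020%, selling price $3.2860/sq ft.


Raw_total = N * avg_area = 74 * 50.2630 = 3719.4620 sq ft
Finished = Raw_total * yield / 100 = 3719.4620 * 87.0020 / 100 = 3236.0063 sq ft
Value = Finished * price = 3236.0063 * 3.2860 = 10633.5168 $


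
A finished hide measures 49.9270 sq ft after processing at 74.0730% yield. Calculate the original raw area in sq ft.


Formula: raw = finished * 100 / yield
Substituting: raw = 49.9270 * 100 / 74.0730
Result: 67.4024 sq ft


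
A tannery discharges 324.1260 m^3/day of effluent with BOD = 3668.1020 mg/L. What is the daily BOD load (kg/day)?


Formula: BOD_load = volume * conc / 1000
Substituting: BOD_load = 324.1260 * 3668.1020 / 1000
Result: 1188.9272 kg/day


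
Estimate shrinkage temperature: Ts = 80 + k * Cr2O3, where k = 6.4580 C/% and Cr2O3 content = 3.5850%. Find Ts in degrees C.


Formula: Ts = 80 + k * Cr2O3
Substituting: Ts = 80 + 6.4580 * 3.5850
Result: 103.1519 C


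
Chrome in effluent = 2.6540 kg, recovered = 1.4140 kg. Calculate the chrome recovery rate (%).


Formula: Recovery = recovered / input * 100
Substituting: Recovery = 1.4140 / 2.6540 * 100
Result: 53.2781 %


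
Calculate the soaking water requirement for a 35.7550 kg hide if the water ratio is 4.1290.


Formula: Water = hide_weight * ratio
Substituting: Water = 35.7550 * 4.1290
Result: 147.6324 kg


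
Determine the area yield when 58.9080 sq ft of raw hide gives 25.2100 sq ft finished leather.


Formula: Yield = finished / raw * 100
Substituting: Yield = 25.2100 / 58.9080 * 100
Result: 42.7955 %


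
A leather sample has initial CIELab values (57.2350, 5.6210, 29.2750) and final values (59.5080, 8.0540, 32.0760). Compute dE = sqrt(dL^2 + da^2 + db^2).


dL = 2.2730, da = 2.4330, db = 2.8010
dE = sqrt(2.2730^2 + 2.4330^2 + 2.8010^2) = 4.3510


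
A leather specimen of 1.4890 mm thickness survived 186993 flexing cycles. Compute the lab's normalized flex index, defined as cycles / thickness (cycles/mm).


Formula: Index = cycles / thickness
Substituting: Index = 186993 / 1.4890
Result: 125582.9416 cycles/mm


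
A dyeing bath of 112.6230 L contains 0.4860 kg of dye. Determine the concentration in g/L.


Formula: Conc = dye_mass(kg) / volume(L) * 1000
Substituting: Conc = 0.4860 / 112.6230 * 1000
Result: 4.3153 g/L


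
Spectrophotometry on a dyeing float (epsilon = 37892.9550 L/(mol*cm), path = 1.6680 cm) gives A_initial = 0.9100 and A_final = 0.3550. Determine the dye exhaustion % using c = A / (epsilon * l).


c_initial = A_i / (epsilon * l) = 0.9100 / (37892.9550 * 1.6680) = 1.4397e-05 mol/L
c_final = A_f / (epsilon * l) = 0.3550 / (37892.9550 * 1.6680) = 5.6166e-06 mol/L
Exhaustion = (c_initial - c_final) / c_initial * 100 = (1.4397e-05 - 5.6166e-06) / 1.4397e-05 * 100 = 60.9890 %


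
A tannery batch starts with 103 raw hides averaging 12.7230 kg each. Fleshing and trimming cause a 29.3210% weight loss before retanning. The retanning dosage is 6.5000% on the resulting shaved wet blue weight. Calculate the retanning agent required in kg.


Total_raw = N * avg_wt = 103 * 12.7230 = 1310.4690 kg
Substrate = Total_raw * (1 - loss/100) = 1310.4690 * (1 - 29.3210/100) = 926.2264 kg
Retan = Substrate * pct / 100 = 926.2264 * 6.5000 / 100 = 60.2047 kg


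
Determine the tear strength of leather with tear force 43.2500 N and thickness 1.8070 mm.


Formula: Tear strength = force / thickness
Substituting: Tear strength = 43.2500 / 1.8070
Result: 23.9347 N/mm


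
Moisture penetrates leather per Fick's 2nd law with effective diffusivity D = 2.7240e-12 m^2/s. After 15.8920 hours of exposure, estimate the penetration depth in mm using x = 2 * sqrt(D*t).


t = 15.8920 hr * 3600 = 57211.2000 s
D * t = 2.7240e-12 * 57211.2000 = 1.5584e-07
x = 2 * sqrt(D*t) = 2 * sqrt(1.5584e-07) = 7.8954e-04 m = 0.7895 mm


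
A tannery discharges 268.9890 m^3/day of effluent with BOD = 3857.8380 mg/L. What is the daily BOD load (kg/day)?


Formula: BOD_load = volume * conc / 1000
Substituting: BOD_load = 268.9890 * 3857.8380 / 1000
Result: 1037.7160 kg/day


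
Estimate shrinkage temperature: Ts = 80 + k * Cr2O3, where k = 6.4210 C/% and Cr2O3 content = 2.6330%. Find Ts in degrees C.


Formula: Ts = 80 + k * Cr2O3
Substituting: Ts = 80 + 6.4210 * 2.6330
Result: 96.9065 C


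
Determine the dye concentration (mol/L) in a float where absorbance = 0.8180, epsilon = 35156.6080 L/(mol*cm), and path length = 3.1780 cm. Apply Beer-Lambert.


Formula: c = A / (epsilon * l)
Substituting: c = 0.8180 / (35156.6080 * 3.1780)
Result: 7.3214e-06 mol/L


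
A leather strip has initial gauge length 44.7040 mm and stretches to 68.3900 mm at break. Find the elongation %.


Formula: Elongation = (Lf - L0) / L0 * 100
Substituting: Elongation = (68.3900 - 44.7040) / 44.7040 * 100
Result: 52.9841 %


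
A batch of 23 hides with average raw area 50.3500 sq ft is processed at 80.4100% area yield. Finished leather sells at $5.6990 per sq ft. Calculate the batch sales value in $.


Raw_total = N * avg_area = 23 * 50.3500 = 1158.0500 sq ft
Finished = Raw_total * yield / 100 = 1158.0500 * 80.4100 / 100 = 931.1880 sq ft
Value = Finished * price = 931.1880 * 5.6990 = 5306.8404 $


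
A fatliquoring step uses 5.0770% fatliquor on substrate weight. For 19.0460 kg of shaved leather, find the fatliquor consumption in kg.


Formula: Fat = substrate * pct / 100
Substituting: Fat = 19.0460 * 5.0770 / 100
Result: 0.9670 kg


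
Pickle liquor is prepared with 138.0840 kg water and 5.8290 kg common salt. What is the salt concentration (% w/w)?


Formula: Conc = salt / (water + salt) * 100
Substituting: Conc = 5.8290 / (138.0840 + 5.8290) * 100
Result: 4.0504 %


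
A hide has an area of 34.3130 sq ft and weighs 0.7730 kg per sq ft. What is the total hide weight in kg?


Formula: Weight = area * weight_per_sqft
Substituting: Weight = 34.3130 * 0.7730
Result: 26.5239 kg


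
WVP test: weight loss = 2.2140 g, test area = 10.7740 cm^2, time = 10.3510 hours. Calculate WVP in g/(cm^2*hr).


Formula: WVP = loss / (area * time)
Substituting: WVP = 2.2140 / (10.7740 * 10.3510)
Result: 0.0198526 g/(cm^2*hr)


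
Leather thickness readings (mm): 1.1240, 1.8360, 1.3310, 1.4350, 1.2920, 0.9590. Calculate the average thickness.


Formula: Average = sum / n
Substituting: Average = 7.9770 / 6
Result: 1.3295 mm


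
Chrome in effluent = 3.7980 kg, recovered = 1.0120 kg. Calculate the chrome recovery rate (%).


Formula: Recovery = recovered / input * 100
Substituting: Recovery = 1.0120 / 3.7980 * 100
Result: 26.6456 %


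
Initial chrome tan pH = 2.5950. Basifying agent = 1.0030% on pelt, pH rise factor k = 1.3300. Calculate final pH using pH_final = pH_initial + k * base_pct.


Formula: pH_final = pH_initial + k * base_pct
Substituting: pH_final = 2.5950 + 1.3300 * 1.0030
Result: 3.9290


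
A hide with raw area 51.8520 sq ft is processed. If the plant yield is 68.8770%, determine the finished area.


Formula: finished = raw * yield / 100
Substituting: finished = 51.8520 * 68.8770 / 100
Result: 35.7141 sq ft


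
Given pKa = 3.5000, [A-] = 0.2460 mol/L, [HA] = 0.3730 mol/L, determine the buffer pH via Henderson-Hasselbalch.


ratio = [A-] / [HA] = 0.2460 / 0.3730 = 0.6595
log10(ratio) = -0.1808
pH = pKa + log10(ratio) = 3.5000 - 0.1808 = 3.3192


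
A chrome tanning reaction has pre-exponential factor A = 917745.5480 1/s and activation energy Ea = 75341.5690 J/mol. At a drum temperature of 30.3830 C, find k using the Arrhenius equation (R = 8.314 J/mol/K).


T_K = T_C + 273.15 = 30.3830 + 273.15 = 303.5330 K
exponent = -Ea / (R * T_K) = -75341.5690 / (8.314 * 303.5330) = -29.8551
k = A * exp(exponent) = 917745.5480 * exp(-29.8551) = 9.9268e-08 1/s


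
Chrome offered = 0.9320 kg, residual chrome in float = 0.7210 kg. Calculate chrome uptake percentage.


Formula: Uptake = (offered - residual) / offered * 100
Substituting: Uptake = (0.9320 - 0.7210) / 0.9320 * 100
Result: 22.6395 %


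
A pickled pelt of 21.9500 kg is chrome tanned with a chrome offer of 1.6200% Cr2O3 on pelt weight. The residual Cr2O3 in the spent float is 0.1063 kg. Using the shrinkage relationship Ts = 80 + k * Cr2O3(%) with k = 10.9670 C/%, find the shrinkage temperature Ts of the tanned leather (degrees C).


Offered = pelt * offer_pct / 100 = 21.9500 * 1.6200 / 100 = 0.3556 kg
Uptake = offered - residual = 0.3556 - 0.1063 = 0.2493 kg
Cr2O3% on pelt = uptake / pelt * 100 = 0.2493 / 21.9500 * 100 = 1.1357 %
Ts = 80 + k * Cr2O3% = 80 + 10.9670 * 1.1357 = 92.4554 C


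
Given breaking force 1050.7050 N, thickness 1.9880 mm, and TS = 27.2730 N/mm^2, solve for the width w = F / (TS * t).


Formula: w = F / (TS * t)
Substituting: w = 1050.7050 / (27.2730 * 1.9880)
Result: 19.3790 mm


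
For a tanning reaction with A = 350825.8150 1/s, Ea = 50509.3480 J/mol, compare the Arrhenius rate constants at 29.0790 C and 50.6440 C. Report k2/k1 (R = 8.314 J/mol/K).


T1 = 29.0790 + 273.15 = 302.2290 K; T2 = 50.6440 + 273.15 = 323.7940 K
k1 = A * exp(-Ea/(R*T1)) = 350825.8150 * exp(-50509.3480/(8.314*302.2290)) = 6.5340e-04 1/s
k2 = A * exp(-Ea/(R*T2)) = 350825.8150 * exp(-50509.3480/(8.314*323.7940)) = 0.00249229 1/s
k2/k1 = 0.00249229 / 6.5340e-04 = 3.8144


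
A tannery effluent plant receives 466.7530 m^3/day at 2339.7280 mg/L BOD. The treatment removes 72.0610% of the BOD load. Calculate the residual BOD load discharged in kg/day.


Load_in = volume * conc / 1000 = 466.7530 * 2339.7280 / 1000 = 1092.0751 kg/day
Removed = Load_in * eff / 100 = 1092.0751 * 72.0610 / 100 = 786.9602 kg/day
Load_out = Load_in - Removed = 1092.0751 - 786.9602 = 305.1149 kg/day


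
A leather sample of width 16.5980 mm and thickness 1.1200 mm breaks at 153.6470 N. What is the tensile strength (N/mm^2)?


Formula: TS = force / (width * thickness)
Substituting: TS = 153.6470 / (16.5980 * 1.1200)
Result: 8.2651 N/mm^2


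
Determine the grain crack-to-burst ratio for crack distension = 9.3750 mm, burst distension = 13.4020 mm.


Formula: Ratio = crack / burst
Substituting: Ratio = 9.3750 / 13.4020
Result: 0.6995


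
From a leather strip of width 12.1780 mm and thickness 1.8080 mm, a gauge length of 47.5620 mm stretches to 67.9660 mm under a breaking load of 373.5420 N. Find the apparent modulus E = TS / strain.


TS = F / (w * t) = 373.5420 / (12.1780 * 1.8080) = 16.9654 N/mm^2
strain = (Lf - L0) / L0 = (67.9660 - 47.5620) / 47.5620 = 0.4290
E = TS / strain = 16.9654 / 0.4290 = 39.5467 N/mm^2


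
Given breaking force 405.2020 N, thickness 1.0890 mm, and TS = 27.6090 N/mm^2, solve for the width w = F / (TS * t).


Formula: w = F / (TS * t)
Substituting: w = 405.2020 / (27.6090 * 1.0890)
Result: 13.4770 mm


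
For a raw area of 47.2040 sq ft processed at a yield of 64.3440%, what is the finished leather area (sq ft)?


Formula: finished = raw * yield / 100
Substituting: finished = 47.2040 * 64.3440 / 100
Result: 30.3729 sq ft


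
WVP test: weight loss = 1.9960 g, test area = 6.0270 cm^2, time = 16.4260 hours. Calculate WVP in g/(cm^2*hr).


Formula: WVP = loss / (area * time)
Substituting: WVP = 1.9960 / (6.0270 * 16.4260)
Result: 0.0201617 g/(cm^2*hr)


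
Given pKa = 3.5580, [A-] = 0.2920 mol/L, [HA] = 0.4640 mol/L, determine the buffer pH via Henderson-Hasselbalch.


ratio = [A-] / [HA] = 0.2920 / 0.4640 = 0.6293
log10(ratio) = -0.2011
pH = pKa + log10(ratio) = 3.5580 - 0.2011 = 3.3569


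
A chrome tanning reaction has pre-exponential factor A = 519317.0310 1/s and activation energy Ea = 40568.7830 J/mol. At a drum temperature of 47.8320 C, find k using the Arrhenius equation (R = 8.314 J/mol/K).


T_K = T_C + 273.15 = 47.8320 + 273.15 = 320.9820 K
exponent = -Ea / (R * T_K) = -40568.7830 / (8.314 * 320.9820) = -15.2020
k = A * exp(exponent) = 519317.0310 * exp(-15.2020) = 0.1298 1/s


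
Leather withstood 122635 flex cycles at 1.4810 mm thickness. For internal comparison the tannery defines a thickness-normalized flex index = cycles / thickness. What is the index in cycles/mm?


Formula: Index = cycles / thickness
Substituting: Index = 122635 / 1.4810
Result: 82805.5368 cycles/mm


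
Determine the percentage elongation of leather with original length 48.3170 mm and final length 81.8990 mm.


Formula: Elongation = (Lf - L0) / L0 * 100
Substituting: Elongation = (81.8990 - 48.3170) / 48.3170 * 100
Result: 69.5035 %


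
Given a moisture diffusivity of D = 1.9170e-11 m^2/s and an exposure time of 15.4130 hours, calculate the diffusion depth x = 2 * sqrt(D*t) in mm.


t = 15.4130 hr * 3600 = 55486.8000 s
D * t = 1.9170e-11 * 55486.8000 = 1.0637e-06
x = 2 * sqrt(D*t) = 2 * sqrt(1.0637e-06) = 0.0020627 m = 2.0627 mm


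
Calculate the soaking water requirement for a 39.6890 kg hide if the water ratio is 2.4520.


Formula: Water = hide_weight * ratio
Substituting: Water = 39.6890 * 2.4520
Result: 97.3174 kg


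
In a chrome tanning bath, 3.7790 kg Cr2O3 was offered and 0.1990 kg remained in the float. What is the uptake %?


Formula: Uptake = (offered - residual) / offered * 100
Substituting: Uptake = (3.7790 - 0.1990) / 3.7790 * 100
Result: 94.7341 %


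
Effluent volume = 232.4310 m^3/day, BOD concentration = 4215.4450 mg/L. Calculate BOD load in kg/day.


Formula: BOD_load = volume * conc / 1000
Substituting: BOD_load = 232.4310 * 4215.4450 / 1000
Result: 979.8001 kg/day


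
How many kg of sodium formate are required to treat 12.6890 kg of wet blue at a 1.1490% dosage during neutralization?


Formula: Neutralizer = substrate * pct / 100
Substituting: Neutralizer = 12.6890 * 1.1490 / 100
Result: 0.1458 kg


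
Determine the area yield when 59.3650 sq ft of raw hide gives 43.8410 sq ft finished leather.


Formula: Yield = finished / raw * 100
Substituting: Yield = 43.8410 / 59.3650 * 100
Result: 73.8499 %


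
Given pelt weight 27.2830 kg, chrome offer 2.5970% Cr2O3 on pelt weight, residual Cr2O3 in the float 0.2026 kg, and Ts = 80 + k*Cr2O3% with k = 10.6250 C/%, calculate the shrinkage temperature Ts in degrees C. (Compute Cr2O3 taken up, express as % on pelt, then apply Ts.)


Offered = pelt * offer_pct / 100 = 27.2830 * 2.5970 / 100 = 0.7085 kg
Uptake = offered - residual = 0.7085 - 0.2026 = 0.5059 kg
Cr2O3% on pelt = uptake / pelt * 100 = 0.5059 / 27.2830 * 100 = 1.8544 %
Ts = 80 + k * Cr2O3% = 80 + 10.6250 * 1.8544 = 99.7031 C


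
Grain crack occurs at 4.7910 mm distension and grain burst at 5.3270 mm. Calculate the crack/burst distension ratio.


Formula: Ratio = crack / burst
Substituting: Ratio = 4.7910 / 5.3270
Result: 0.8994


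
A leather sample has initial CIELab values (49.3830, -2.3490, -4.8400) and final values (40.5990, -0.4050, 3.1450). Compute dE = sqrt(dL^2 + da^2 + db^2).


dL = -8.7840, da = 1.9440, db = 7.9850
dE = sqrt((-8.7840)^2 + 1.9440^2 + 7.9850^2) = 12.0290


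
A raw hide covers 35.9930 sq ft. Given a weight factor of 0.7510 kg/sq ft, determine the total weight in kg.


Formula: Weight = area * weight_per_sqft
Substituting: Weight = 35.9930 * 0.7510
Result: 27.0307 kg


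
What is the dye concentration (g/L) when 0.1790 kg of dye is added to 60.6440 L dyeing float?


Formula: Conc = dye_mass(kg) / volume(L) * 1000
Substituting: Conc = 0.1790 / 60.6440 * 1000
Result: 2.9517 g/L


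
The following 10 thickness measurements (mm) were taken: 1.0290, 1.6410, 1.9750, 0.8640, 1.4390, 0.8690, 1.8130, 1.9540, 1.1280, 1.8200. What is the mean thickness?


Formula: Average = sum / n
Substituting: Average = 14.5320 / 10
Result: 1.4532 mm


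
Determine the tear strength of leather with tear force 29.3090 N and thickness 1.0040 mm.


Formula: Tear strength = force / thickness
Substituting: Tear strength = 29.3090 / 1.0040
Result: 29.1922 N/mm


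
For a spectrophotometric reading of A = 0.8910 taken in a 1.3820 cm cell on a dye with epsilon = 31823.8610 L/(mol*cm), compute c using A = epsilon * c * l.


Formula: c = A / (epsilon * l)
Substituting: c = 0.8910 / (31823.8610 * 1.3820)
Result: 2.0259e-05 mol/L


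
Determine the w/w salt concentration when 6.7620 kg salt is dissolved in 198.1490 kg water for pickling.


Formula: Conc = salt / (water + salt) * 100
Substituting: Conc = 6.7620 / (198.1490 + 6.7620) * 100
Result: 3.3000 %


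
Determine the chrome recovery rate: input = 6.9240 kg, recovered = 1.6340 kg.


Formula: Recovery = recovered / input * 100
Substituting: Recovery = 1.6340 / 6.9240 * 100
Result: 23.5991 %


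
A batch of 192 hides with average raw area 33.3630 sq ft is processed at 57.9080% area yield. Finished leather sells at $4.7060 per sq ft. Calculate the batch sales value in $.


Raw_total = N * avg_area = 192 * 33.3630 = 6405.6960 sq ft
Finished = Raw_total * yield / 100 = 6405.6960 * 57.9080 / 100 = 3709.4104 sq ft
Value = Finished * price = 3709.4104 * 4.7060 = 17456.4855 $


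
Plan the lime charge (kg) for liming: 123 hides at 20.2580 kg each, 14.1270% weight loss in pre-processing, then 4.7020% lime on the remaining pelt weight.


Total_raw = N * avg_wt = 123 * 20.2580 = 2491.7340 kg
Substrate = Total_raw * (1 - loss/100) = 2491.7340 * (1 - 14.1270/100) = 2139.7267 kg
Lime = Substrate * pct / 100 = 2139.7267 * 4.7020 / 100 = 100.6100 kg


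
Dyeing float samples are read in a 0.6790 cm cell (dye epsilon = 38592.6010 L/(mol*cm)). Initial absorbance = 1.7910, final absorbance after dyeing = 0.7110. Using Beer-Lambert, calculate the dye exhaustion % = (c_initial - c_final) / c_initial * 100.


c_initial = A_i / (epsilon * l) = 1.7910 / (38592.6010 * 0.6790) = 6.8347e-05 mol/L
c_final = A_f / (epsilon * l) = 0.7110 / (38592.6010 * 0.6790) = 2.7133e-05 mol/L
Exhaustion = (c_initial - c_final) / c_initial * 100 = (6.8347e-05 - 2.7133e-05) / 6.8347e-05 * 100 = 60.3015 %


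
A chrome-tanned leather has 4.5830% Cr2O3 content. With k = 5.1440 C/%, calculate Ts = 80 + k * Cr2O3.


Formula: Ts = 80 + k * Cr2O3
Substituting: Ts = 80 + 5.1440 * 4.5830
Result: 103.5750 C


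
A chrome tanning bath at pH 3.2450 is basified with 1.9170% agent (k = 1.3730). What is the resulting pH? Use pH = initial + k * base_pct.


Formula: pH_final = pH_initial + k * base_pct
Substituting: pH_final = 3.2450 + 1.3730 * 1.9170
Result: 5.8770


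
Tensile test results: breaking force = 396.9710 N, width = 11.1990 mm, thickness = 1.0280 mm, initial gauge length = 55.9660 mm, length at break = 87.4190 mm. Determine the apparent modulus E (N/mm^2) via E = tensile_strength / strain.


TS = F / (w * t) = 396.9710 / (11.1990 * 1.0280) = 34.4815 N/mm^2
strain = (Lf - L0) / L0 = (87.4190 - 55.9660) / 55.9660 = 0.5620
E = TS / strain = 34.4815 / 0.5620 = 61.3548 N/mm^2


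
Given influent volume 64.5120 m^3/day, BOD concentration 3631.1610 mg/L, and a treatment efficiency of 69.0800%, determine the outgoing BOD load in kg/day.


Load_in = volume * conc / 1000 = 64.5120 * 3631.1610 / 1000 = 234.2535 kg/day
Removed = Load_in * eff / 100 = 234.2535 * 69.0800 / 100 = 161.8223 kg/day
Load_out = Load_in - Removed = 234.2535 - 161.8223 = 72.4312 kg/day


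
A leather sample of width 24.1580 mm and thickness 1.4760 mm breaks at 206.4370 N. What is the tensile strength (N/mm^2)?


Formula: TS = force / (width * thickness)
Substituting: TS = 206.4370 / (24.1580 * 1.4760)
Result: 5.7895 N/mm^2


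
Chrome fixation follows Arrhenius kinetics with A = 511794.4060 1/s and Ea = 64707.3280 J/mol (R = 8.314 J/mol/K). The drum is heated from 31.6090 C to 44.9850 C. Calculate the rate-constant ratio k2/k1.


T1 = 31.6090 + 273.15 = 304.7590 K; T2 = 44.9850 + 273.15 = 318.1350 K
k1 = A * exp(-Ea/(R*T1)) = 511794.4060 * exp(-64707.3280/(8.314*304.7590)) = 4.1503e-06 1/s
k2 = A * exp(-Ea/(R*T2)) = 511794.4060 * exp(-64707.3280/(8.314*318.1350)) = 1.2145e-05 1/s
k2/k1 = 1.2145e-05 / 4.1503e-06 = 2.9263


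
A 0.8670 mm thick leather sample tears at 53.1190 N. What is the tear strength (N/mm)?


Formula: Tear strength = force / thickness
Substituting: Tear strength = 53.1190 / 0.8670
Result: 61.2676 N/mm


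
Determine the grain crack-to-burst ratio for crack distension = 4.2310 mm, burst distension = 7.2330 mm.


Formula: Ratio = crack / burst
Substituting: Ratio = 4.2310 / 7.2330
Result: 0.5850


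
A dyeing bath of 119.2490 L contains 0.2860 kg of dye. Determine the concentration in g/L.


Formula: Conc = dye_mass(kg) / volume(L) * 1000
Substituting: Conc = 0.2860 / 119.2490 * 1000
Result: 2.3983 g/L


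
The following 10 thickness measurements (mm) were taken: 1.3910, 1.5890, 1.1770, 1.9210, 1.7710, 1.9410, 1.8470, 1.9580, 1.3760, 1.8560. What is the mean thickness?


Formula: Average = sum / n
Substituting: Average = 16.8270 / 10
Result: 1.6827 mm


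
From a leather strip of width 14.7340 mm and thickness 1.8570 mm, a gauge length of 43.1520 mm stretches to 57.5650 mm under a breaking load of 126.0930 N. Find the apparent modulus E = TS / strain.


TS = F / (w * t) = 126.0930 / (14.7340 * 1.8570) = 4.6085 N/mm^2
strain = (Lf - L0) / L0 = (57.5650 - 43.1520) / 43.1520 = 0.3340
E = TS / strain = 4.6085 / 0.3340 = 13.7976 N/mm^2


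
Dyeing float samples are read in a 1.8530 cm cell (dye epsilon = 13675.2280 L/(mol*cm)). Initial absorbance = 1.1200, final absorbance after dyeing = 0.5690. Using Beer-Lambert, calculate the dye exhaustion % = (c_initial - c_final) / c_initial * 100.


c_initial = A_i / (epsilon * l) = 1.1200 / (13675.2280 * 1.8530) = 4.4199e-05 mol/L
c_final = A_f / (epsilon * l) = 0.5690 / (13675.2280 * 1.8530) = 2.2454e-05 mol/L
Exhaustion = (c_initial - c_final) / c_initial * 100 = (4.4199e-05 - 2.2454e-05) / 4.4199e-05 * 100 = 49.1964 %


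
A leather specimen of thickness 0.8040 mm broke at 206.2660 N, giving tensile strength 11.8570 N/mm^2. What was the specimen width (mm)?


Formula: w = F / (TS * t)
Substituting: w = 206.2660 / (11.8570 * 0.8040)
Result: 21.6370 mm


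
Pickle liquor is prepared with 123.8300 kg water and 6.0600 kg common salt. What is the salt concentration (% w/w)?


Formula: Conc = salt / (water + salt) * 100
Substituting: Conc = 6.0600 / (123.8300 + 6.0600) * 100
Result: 4.6655 %


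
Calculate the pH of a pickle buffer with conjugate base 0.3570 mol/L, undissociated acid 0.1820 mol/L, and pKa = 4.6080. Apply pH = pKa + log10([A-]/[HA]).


ratio = [A-] / [HA] = 0.3570 / 0.1820 = 1.9615
log10(ratio) = 0.2926
pH = pKa + log10(ratio) = 4.6080 + 0.2926 = 4.9006


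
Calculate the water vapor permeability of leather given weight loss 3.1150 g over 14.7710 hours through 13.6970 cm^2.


Formula: WVP = loss / (area * time)
Substituting: WVP = 3.1150 / (13.6970 * 14.7710)
Result: 0.0153965 g/(cm^2*hr)


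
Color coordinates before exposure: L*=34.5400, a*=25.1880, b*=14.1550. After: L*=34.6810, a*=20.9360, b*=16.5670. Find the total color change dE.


dL = 0.1410, da = -4.2520, db = 2.4120
dE = sqrt(0.1410^2 + (-4.2520)^2 + 2.4120^2) = 4.8905


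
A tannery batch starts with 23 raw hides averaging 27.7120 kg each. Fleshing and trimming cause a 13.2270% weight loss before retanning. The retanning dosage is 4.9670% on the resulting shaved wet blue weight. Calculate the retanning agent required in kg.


Total_raw = N * avg_wt = 23 * 27.7120 = 637.3760 kg
Substrate = Total_raw * (1 - loss/100) = 637.3760 * (1 - 13.2270/100) = 553.0703 kg
Retan = Substrate * pct / 100 = 553.0703 * 4.9670 / 100 = 27.4710 kg


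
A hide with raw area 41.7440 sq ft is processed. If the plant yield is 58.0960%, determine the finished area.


Formula: finished = raw * yield / 100
Substituting: finished = 41.7440 * 58.0960 / 100
Result: 24.2516 sq ft


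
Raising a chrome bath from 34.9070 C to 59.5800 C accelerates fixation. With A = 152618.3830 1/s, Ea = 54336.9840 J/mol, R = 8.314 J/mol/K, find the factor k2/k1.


T1 = 34.9070 + 273.15 = 308.0570 K; T2 = 59.5800 + 273.15 = 332.7300 K
k1 = A * exp(-Ea/(R*T1)) = 152618.3830 * exp(-54336.9840/(8.314*308.0570)) = 9.3284e-05 1/s
k2 = A * exp(-Ea/(R*T2)) = 152618.3830 * exp(-54336.9840/(8.314*332.7300)) = 4.4982e-04 1/s
k2/k1 = 4.4982e-04 / 9.3284e-05 = 4.8221


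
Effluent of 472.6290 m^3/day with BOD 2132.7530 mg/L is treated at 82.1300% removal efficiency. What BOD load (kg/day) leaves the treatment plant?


Load_in = volume * conc / 1000 = 472.6290 * 2132.7530 / 1000 = 1008.0009 kg/day
Removed = Load_in * eff / 100 = 1008.0009 * 82.1300 / 100 = 827.8712 kg/day
Load_out = Load_in - Removed = 1008.0009 - 827.8712 = 180.1298 kg/day


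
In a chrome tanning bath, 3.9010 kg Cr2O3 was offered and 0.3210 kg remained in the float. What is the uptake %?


Formula: Uptake = (offered - residual) / offered * 100
Substituting: Uptake = (3.9010 - 0.3210) / 3.9010 * 100
Result: 91.7713 %


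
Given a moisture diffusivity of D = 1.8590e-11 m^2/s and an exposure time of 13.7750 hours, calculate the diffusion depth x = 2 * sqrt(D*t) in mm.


t = 13.7750 hr * 3600 = 49590.0000 s
D * t = 1.8590e-11 * 49590.0000 = 9.2188e-07
x = 2 * sqrt(D*t) = 2 * sqrt(9.2188e-07) = 0.00192029 m = 1.9203 mm


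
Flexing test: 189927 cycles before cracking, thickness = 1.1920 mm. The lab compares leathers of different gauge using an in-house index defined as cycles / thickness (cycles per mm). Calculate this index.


Formula: Index = cycles / thickness
Substituting: Index = 189927 / 1.1920
Result: 159334.7315 cycles/mm


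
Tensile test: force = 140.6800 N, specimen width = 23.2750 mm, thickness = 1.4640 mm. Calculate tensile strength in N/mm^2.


Formula: TS = force / (width * thickness)
Substituting: TS = 140.6800 / (23.2750 * 1.4640)
Result: 4.1286 N/mm^2


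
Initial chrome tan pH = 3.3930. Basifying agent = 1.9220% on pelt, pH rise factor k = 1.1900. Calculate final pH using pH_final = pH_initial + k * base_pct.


Formula: pH_final = pH_initial + k * base_pct
Substituting: pH_final = 3.3930 + 1.1900 * 1.9220
Result: 5.6802


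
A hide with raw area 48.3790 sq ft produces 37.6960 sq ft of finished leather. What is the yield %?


Formula: Yield = finished / raw * 100
Substituting: Yield = 37.6960 / 48.3790 * 100
Result: 77.9181 %


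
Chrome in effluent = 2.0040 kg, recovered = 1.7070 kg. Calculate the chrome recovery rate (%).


Formula: Recovery = recovered / input * 100
Substituting: Recovery = 1.7070 / 2.0040 * 100
Result: 85.1796 %


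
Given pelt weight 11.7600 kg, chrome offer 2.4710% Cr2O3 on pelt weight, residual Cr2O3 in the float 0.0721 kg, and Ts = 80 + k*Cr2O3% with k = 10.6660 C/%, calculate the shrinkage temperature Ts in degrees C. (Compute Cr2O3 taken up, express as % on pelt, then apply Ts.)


Offered = pelt * offer_pct / 100 = 11.7600 * 2.4710 / 100 = 0.2906 kg
Uptake = offered - residual = 0.2906 - 0.0721 = 0.2185 kg
Cr2O3% on pelt = uptake / pelt * 100 = 0.2185 / 11.7600 * 100 = 1.8579 %
Ts = 80 + k * Cr2O3% = 80 + 10.6660 * 1.8579 = 99.8164 C


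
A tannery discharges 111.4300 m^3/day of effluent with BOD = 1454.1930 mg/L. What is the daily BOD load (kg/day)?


Formula: BOD_load = volume * conc / 1000
Substituting: BOD_load = 111.4300 * 1454.1930 / 1000
Result: 162.0407 kg/day


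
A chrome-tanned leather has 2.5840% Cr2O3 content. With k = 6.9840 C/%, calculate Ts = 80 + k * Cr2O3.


Formula: Ts = 80 + k * Cr2O3
Substituting: Ts = 80 + 6.9840 * 2.5840
Result: 98.0467 C


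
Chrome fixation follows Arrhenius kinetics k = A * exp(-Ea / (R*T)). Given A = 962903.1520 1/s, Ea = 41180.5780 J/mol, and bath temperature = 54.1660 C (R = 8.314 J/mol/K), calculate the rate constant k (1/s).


T_K = T_C + 273.15 = 54.1660 + 273.15 = 327.3160 K
exponent = -Ea / (R * T_K) = -41180.5780 / (8.314 * 327.3160) = -15.1327
k = A * exp(exponent) = 962903.1520 * exp(-15.1327) = 0.2580 1/s


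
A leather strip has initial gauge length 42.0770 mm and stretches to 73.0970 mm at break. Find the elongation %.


Formula: Elongation = (Lf - L0) / L0 * 100
Substituting: Elongation = (73.0970 - 42.0770) / 42.0770 * 100
Result: 73.7220 %
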